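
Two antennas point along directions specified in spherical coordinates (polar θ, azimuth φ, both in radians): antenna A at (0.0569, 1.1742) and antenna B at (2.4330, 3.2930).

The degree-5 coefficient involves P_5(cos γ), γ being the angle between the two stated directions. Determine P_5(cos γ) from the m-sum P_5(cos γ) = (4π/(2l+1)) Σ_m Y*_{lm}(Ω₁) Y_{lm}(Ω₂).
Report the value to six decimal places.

Expand P_5 via completeness: Σ_{m} conj(Y_{5,m}) at Ω₁ times Y_{5,m} at Ω₂ —
  term(m=-5) = -0.000000+0.000000i   from Y*(Ω₁)=+0.000000-0.000000i, Y(Ω₂)=-0.039375+0.037203i
  term(m=-4) = +0.000002+0.000002i   from Y*(Ω₁)=-0.000000-0.000015i, Y(Ω₂)=-0.164320+0.113780i
  term(m=-3) = +0.000202-0.000015i   from Y*(Ω₁)=-0.000471-0.000189i, Y(Ω₂)=-0.358847+0.175215i
  term(m=-2) = +0.001979-0.003851i   from Y*(Ω₁)=-0.007641+0.007761i, Y(Ω₂)=-0.379464+0.118553i
  term(m=-1) = +0.001432+0.002347i   from Y*(Ω₁)=+0.055651+0.132886i, Y(Ω₂)=+0.018866-0.002879i
  term(m=+0) = +0.358088+0.000000i   from Y*(Ω₁)=+0.913019-0.000000i, Y(Ω₂)=+0.392202+0.000000i
  term(m=+1) = +0.001432-0.002347i   from Y*(Ω₁)=-0.055651+0.132886i, Y(Ω₂)=-0.018866-0.002879i
  term(m=+2) = +0.001979+0.003851i   from Y*(Ω₁)=-0.007641-0.007761i, Y(Ω₂)=-0.379464-0.118553i
  term(m=+3) = +0.000202+0.000015i   from Y*(Ω₁)=+0.000471-0.000189i, Y(Ω₂)=+0.358847+0.175215i
  term(m=+4) = +0.000002-0.000002i   from Y*(Ω₁)=-0.000000+0.000015i, Y(Ω₂)=-0.164320-0.113780i
  term(m=+5) = -0.000000-0.000000i   from Y*(Ω₁)=-0.000000-0.000000i, Y(Ω₂)=+0.039375+0.037203i
Σ over m = +0.365319+0.000000i; ×(4π/11) → +0.417340+0.000000i. Real part: 0.417340

0.417340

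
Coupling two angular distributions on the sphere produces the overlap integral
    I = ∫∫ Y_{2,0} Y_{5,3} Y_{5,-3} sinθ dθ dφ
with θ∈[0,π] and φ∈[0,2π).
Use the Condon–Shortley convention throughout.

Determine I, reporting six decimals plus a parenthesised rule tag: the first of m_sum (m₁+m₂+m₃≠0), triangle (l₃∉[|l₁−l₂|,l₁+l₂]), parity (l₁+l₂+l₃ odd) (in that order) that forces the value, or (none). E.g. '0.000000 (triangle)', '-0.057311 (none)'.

Rules hold: Σm=0, L=12 even, 3≤5≤7.
N = 5·11·11 = 605
Δ = 2!·2!·8!/13! = 1/38610
Racah Σ t=0..2: t=0:+1/2880 t=1:−1/576 t=2:+1/2880 = -1/960
⇒ 3j(2 5 5; 0 0 0)² = 10/429, sgn +1
Racah Σ t=0..2: t=0:+1/161280 t=1:−1/5040 t=2:+1/5760 = -1/53760
⇒ 3j(2 5 5; 0 3 -3)² = 1/4290, sgn -1
4πI² = N·(3j₀)²·(3jₘ)² = 5/1521
I = -1·√(0.00328731/4π) = -0.01617393
No selection rule forces the value: the integral is nonzero (none).

-0.016174 (none)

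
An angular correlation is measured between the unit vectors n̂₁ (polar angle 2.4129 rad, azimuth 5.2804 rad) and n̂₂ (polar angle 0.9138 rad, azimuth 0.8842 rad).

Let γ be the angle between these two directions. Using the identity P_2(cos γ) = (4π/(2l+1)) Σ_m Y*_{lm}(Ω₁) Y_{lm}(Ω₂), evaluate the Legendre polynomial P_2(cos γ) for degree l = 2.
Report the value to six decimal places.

0.075848

Term-by-term m-sum for l=2 (normalisation 4π/5 = 2.513274):
  m=-2: (-0.072144, -0.155345) × (-0.047547, -0.237479) = (-0.033461, 0.024519)  (running Σ = (-0.033461, 0.024519))
  m=-1: (-0.206464, 0.323527) × (0.236833, -0.288951) = (0.044586, 0.136280)  (running Σ = (0.011125, 0.160798))
  m=0: (0.211234, -0.000000) × (0.037536, 0.000000) = (0.007929, 0.000000)  (running Σ = (0.019054, 0.160798))
  m=1: (0.206464, 0.323527) × (-0.236833, -0.288951) = (0.044586, -0.136280)  (running Σ = (0.063640, 0.024519))
  m=2: (-0.072144, 0.155345) × (-0.047547, 0.237479) = (-0.033461, -0.024519)  (running Σ = (0.030179, 0.000000))
Σ over m = (0.030179, 0.000000); ×(4π/5) → (0.075848, 0.000000). Real part: 0.075848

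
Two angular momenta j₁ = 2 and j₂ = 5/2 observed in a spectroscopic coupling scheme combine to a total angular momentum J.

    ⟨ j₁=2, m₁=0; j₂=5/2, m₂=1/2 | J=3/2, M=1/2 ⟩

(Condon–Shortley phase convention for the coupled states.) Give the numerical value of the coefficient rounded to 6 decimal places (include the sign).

√[4·3!1!2!/7! · 2!2!3!2!2!1!] = √(32/35)
  +(−1)^1/∏(1,2,1,2,0,0)! = -1/4  (running -1/4)
  +(−1)^2/∏(2,1,0,1,1,1)! = 1/2  (running 1/4)
⟨..|..⟩ = √(32/35)·(1/4) = +0.239046

+0.239046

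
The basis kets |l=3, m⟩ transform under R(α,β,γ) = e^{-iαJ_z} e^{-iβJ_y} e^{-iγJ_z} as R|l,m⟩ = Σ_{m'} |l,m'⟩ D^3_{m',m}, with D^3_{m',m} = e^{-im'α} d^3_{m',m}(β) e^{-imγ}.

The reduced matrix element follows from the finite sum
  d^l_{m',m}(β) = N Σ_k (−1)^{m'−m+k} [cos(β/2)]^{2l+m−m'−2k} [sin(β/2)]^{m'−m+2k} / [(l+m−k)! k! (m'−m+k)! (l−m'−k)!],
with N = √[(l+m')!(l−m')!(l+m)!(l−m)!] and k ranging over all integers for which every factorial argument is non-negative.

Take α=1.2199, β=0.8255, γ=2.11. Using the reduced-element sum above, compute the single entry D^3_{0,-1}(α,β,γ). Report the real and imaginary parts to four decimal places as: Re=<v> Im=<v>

Re=0.2124 Im=-0.3549

First d^3_{0,-1}(β=0.8255), then the phase factors e^{-i(0)α} and e^{-i(-1)γ}:
Half-angle: c=0.916021, s=0.401130. N=√(6·6·2·24)=41.569219
k∈{0,1,2} keeps every argument non-negative
  k=0: (−1)^1·41.5692/(12)·0.9160^5·0.4011^1 = -0.896196
  k=1: (−1)^2·41.5692/(4)·0.9160^3·0.4011^3 = +0.515565
  k=2: (−1)^3·41.5692/(12)·0.9160^1·0.4011^5 = -0.032955
d^3_{0,-1}(0.8255) = -0.896196 +0.515565 -0.032955 = -0.413586
D = (+1.000000+0.000000i)·(-0.413586)·(-0.513453+0.858118i) = +0.212357-0.354906i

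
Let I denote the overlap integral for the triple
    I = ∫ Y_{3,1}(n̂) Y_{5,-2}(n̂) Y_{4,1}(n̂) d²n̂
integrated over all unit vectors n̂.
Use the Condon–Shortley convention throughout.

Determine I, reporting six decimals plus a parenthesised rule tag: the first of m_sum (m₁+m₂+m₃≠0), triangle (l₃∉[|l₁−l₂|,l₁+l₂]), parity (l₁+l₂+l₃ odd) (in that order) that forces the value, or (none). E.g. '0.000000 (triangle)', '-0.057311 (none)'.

Checks pass: Σm=0; 12 even; l₃=4∈[2,8].
(2·3+1)(2·5+1)(2·4+1) = 693
Δ: 4! 2! 6! / 13! → 1/180180
sum: t=1:−1/576 t=2:+1/144 t=3:−1/576 = 1/288
3j²(3 5 4; 0 0 0) = Δ·Π!·Σ² = 20/1001  (sign +1)
sum: t=0:+1/1728 t=1:−1/288 t=2:+1/960 = -1/540
3j²(3 5 4; 1 -2 1) = Δ·Π!·Σ² = 128/6435  (sign +1)
combine: 4πI² = 693·20/1001·128/6435 = 512/1859
take √, sign +1: I = 0.14804384
No selection rule forces the value: the integral is nonzero (none).

0.148044 (none)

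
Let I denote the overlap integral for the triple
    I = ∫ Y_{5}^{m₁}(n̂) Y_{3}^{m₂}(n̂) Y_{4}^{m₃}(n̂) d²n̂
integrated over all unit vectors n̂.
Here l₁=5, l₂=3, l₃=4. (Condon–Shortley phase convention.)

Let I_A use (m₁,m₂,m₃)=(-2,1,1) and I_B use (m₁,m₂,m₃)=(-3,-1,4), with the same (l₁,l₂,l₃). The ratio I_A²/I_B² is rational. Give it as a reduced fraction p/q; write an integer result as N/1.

16/21

l's match ⇒ only the (l;m) 3-j factors differ between A and B.
A: triangle coeff Δ(5,3,4) = 1/180180; Σ_t [2,4]: t=2:+1/960 t=3:−1/288 t=4:+1/1728 = -1/540; (3j)²=128/6435 [(5 3 4; -2 1 1)], sign=+1
B: triangle coeff Δ(5,3,4) = 1/180180; Σ_t [2,2]: t=2:+1/5760 = 1/5760; (3j)²=56/2145 [(5 3 4; -3 -1 4)], sign=+1
I_A²/I_B² = (128/6435)/(56/2145) = 16/21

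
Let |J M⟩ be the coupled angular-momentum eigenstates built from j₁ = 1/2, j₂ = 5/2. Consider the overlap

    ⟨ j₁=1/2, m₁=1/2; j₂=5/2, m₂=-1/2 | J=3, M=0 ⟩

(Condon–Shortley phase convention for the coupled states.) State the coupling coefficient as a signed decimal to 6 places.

+0.707107

j₁+j₂−J=0  J+j₁−j₂=1  J−j₁+j₂=5  j₁+j₂+J+1=7
(j₁±m₁, j₂±m₂, J±M) = (1,0,2,3,3,3)
P² = 72
sum k=0..0:
  [0] +1/12 = 1/12
S = 1/12
C² = P²·S² = 1/2 ; C = +0.707107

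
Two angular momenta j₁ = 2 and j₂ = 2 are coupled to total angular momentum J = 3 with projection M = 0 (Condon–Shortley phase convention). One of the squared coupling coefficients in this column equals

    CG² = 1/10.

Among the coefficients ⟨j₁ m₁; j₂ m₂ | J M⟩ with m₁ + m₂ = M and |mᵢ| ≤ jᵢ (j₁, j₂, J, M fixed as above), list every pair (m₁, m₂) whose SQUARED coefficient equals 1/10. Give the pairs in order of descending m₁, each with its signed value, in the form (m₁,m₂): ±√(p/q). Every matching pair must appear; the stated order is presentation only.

Admissible pairs with m₁+m₂ = M = 0: (-2,2), (-1,1), (0,0), (1,-1), (2,-2)
  (m₁,m₂)=(2,-2): CG² = 1/10, CG = +√(1/10)   ← matches the target
  (m₁,m₂)=(1,-1): CG² = 2/5, CG = +√(2/5)
  (m₁,m₂)=(0,0): CG² = 0/1, CG = 0
  (m₁,m₂)=(-1,1): CG² = 2/5, CG = −√(2/5)
  (m₁,m₂)=(-2,2): CG² = 1/10, CG = −√(1/10)   ← matches the target
Pairs with CG² = 1/10: (2,-2): +√(1/10); (-2,2): −√(1/10)

(2,-2): +√(1/10); (-2,2): −√(1/10)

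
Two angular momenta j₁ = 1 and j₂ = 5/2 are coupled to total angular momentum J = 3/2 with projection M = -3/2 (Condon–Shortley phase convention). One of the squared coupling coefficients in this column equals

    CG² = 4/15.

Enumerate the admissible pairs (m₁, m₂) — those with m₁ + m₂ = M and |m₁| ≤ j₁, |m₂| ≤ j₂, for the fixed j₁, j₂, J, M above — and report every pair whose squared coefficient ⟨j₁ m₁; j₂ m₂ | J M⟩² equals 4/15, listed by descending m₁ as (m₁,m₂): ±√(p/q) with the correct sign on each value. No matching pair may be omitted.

Admissible pairs with m₁+m₂ = M = -3/2: (-1,-1/2), (0,-3/2), (1,-5/2)
  (m₁,m₂)=(1,-5/2): CG² = 2/3, CG = +√(2/3)
  (m₁,m₂)=(0,-3/2): CG² = 4/15, CG = −√(4/15)   ← matches the target
  (m₁,m₂)=(-1,-1/2): CG² = 1/15, CG = +√(1/15)
Pairs with CG² = 4/15: (0,-3/2): −√(4/15)

(0,-3/2): −√(4/15)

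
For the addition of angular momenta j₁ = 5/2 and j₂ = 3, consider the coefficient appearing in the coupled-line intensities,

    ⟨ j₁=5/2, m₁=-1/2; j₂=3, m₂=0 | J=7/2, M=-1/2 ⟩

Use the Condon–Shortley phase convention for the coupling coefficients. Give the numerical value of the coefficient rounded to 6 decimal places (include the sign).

-0.436436

j₁+j₂−J=2  J+j₁−j₂=3  J−j₁+j₂=4  j₁+j₂+J+1=10
(j₁±m₁, j₂±m₂, J±M) = (2,3,3,3,3,4)
P² = 6912/175
sum k=0..2:
  [0] +1/72 = 1/72
  [1] −1/8 = -1/8
  [2] +1/24 = 1/24
S = -5/72
C² = P²·S² = 4/21 ; C = -0.436436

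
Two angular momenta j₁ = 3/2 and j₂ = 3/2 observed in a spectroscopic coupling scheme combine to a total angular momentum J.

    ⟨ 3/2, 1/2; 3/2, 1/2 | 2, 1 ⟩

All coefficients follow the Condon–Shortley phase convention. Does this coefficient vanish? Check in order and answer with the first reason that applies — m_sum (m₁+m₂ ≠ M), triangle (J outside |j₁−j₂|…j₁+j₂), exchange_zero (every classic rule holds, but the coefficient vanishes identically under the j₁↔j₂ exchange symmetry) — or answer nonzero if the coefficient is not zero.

exchange_zero

m-sum: m₁+m₂ = 1/2+1/2 = 1, M = 1  ✓
triangle: |j₁−j₂| = 0 ≤ J = 2 ≤ j₁+j₂ = 3  ✓
exchange: j₁=j₂ and m₁=m₂, and (−1)^(j₁+j₂−J) = (−1)^1 = −1 forces ⟨j₁m₁;j₂m₂|JM⟩ = −⟨j₂m₂;j₁m₁|JM⟩ = −⟨j₁m₁;j₂m₂|JM⟩ ⇒ the coefficient vanishes identically
Racah sum check: Σ_k collapses to 0 ⇒ CG = 0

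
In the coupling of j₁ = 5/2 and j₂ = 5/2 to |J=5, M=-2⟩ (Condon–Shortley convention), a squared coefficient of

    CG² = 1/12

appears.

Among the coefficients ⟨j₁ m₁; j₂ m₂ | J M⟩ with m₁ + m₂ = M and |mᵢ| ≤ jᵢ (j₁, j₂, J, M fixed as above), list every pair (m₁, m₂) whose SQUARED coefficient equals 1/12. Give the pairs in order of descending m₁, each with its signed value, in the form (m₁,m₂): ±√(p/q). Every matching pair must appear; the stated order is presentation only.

(1/2,-5/2): +√(1/12); (-5/2,1/2): +√(1/12)

Admissible pairs with m₁+m₂ = M = -2: (-5/2,1/2), (-3/2,-1/2), (-1/2,-3/2), (1/2,-5/2)
  (m₁,m₂)=(1/2,-5/2): CG² = 1/12, CG = +√(1/12)   ← matches the target
  (m₁,m₂)=(-1/2,-3/2): CG² = 5/12, CG = +√(5/12)
  (m₁,m₂)=(-3/2,-1/2): CG² = 5/12, CG = +√(5/12)
  (m₁,m₂)=(-5/2,1/2): CG² = 1/12, CG = +√(1/12)   ← matches the target
Pairs with CG² = 1/12: (1/2,-5/2): +√(1/12); (-5/2,1/2): +√(1/12)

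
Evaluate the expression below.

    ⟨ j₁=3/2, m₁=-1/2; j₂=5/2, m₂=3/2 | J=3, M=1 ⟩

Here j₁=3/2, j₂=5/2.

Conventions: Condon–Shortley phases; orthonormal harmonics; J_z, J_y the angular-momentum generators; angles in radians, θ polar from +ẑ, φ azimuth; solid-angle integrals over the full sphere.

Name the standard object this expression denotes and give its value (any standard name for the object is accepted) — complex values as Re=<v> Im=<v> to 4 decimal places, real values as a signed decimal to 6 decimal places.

Clebsch–Gordan coefficient, −√(49/120) ≈ -0.639010

This is a Clebsch–Gordan (vector-coupling) coefficient.
triangle: 1!·2!·4!/8! = 48/40320
(j±m)!: 1!·2!·4!·1!·4!·2! = 2304
prefactor² = (2J+1)·Δ·N² = 96/5
  k=0: +1/(0!·1!·2!·4!·0!·0!) = 1/48
  k=1: −1/(1!·0!·1!·3!·1!·1!) = -1/6
Σ = -7/48  ⇒  CG² = 96/5·(-7/48)² = 49/120
CG = −√(49/120) = -0.639010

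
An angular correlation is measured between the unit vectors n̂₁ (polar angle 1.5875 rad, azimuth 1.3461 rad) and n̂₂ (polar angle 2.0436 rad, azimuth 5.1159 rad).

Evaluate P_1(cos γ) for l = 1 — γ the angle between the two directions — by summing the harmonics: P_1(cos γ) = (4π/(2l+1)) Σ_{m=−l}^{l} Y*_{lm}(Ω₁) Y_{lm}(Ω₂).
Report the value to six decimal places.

Term-by-term m-sum for l=1 (normalisation 4π/3 = 4.188790):
  m=-1: (+0.076969+0.336762i) × (+0.120776+0.282888i) = -0.085970+0.062446i  (running Σ = -0.085970+0.062446i)
  m=0: (-0.008161-0.000000i) × (-0.222502+0.000000i) = +0.001816+0.000000i  (running Σ = -0.084154+0.062446i)
  m=1: (-0.076969+0.336762i) × (-0.120776+0.282888i) = -0.085970-0.062446i  (running Σ = -0.170124+0.000000i)
Σ over m = -0.170124+0.000000i; ×(4π/3) → -0.712615+0.000000i. Real part: -0.712615

-0.712615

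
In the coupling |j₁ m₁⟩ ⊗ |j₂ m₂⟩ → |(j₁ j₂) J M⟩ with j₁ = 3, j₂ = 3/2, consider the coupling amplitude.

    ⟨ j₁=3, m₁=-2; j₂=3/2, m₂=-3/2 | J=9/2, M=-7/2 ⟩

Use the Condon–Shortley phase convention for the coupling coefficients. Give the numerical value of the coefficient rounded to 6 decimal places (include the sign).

j₁+j₂−J=0  J+j₁−j₂=6  J−j₁+j₂=3  j₁+j₂+J+1=10
(j₁±m₁, j₂±m₂, J±M) = (1,5,0,3,1,8)
P² = 345600
sum k=0..0:
  [0] +1/720 = 1/720
S = 1/720
C² = P²·S² = 2/3 ; C = +0.816497

+0.816497  (= +√(2/3))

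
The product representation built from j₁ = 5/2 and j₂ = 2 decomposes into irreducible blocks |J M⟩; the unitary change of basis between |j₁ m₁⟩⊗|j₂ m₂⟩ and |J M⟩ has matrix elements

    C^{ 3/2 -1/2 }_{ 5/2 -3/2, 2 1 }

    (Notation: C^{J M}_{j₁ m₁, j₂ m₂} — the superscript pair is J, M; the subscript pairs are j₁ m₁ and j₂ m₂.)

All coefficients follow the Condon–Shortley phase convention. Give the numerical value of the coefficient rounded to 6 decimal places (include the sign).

j₁+j₂−J=3  J+j₁−j₂=2  J−j₁+j₂=1  j₁+j₂+J+1=7
(j₁±m₁, j₂±m₂, J±M) = (1,4,3,1,1,2)
P² = 96/35
sum k=2..3:
  [2] +1/4 = 1/4
  [3] −1/6 = -1/6
S = 1/12
C² = P²·S² = 2/105 ; C = +0.138013

+√(2/105) ≈ +0.138013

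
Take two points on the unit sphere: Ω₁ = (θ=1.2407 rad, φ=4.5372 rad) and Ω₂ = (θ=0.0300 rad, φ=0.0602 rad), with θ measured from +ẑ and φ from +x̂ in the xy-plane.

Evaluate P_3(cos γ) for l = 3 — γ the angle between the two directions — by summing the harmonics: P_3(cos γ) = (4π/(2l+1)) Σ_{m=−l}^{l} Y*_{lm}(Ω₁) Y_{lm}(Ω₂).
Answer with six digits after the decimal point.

-0.396139

Term-by-term m-sum for l=3 (normalisation 4π/7 = 1.795196):
  m=-3: (+0.177217+0.305558i) × (+0.000011-0.000002i) = +0.000003+0.000003i  (running Σ = +0.000003+0.000003i)
  m=-2: (-0.278445+0.101760i) × (+0.000912-0.000110i) = -0.000243+0.000124i  (running Σ = -0.000240+0.000127i)
  m=-1: (+0.025295+0.142905i) × (+0.038662-0.002330i) = +0.001311+0.005466i  (running Σ = +0.001071+0.005593i)
  m=0: (-0.299336-0.000000i) × (+0.744339+0.000000i) = -0.222807-0.000000i  (running Σ = -0.221737+0.005593i)
  m=1: (-0.025295+0.142905i) × (-0.038662-0.002330i) = +0.001311-0.005466i  (running Σ = -0.220426+0.000127i)
  m=2: (-0.278445-0.101760i) × (+0.000912+0.000110i) = -0.000243-0.000124i  (running Σ = -0.220669+0.000003i)
  m=3: (-0.177217+0.305558i) × (-0.000011-0.000002i) = +0.000003-0.000003i  (running Σ = -0.220666-0.000000i)
Total Σ_m = -0.220666-0.000000i. Multiply by 1.795196: -0.396139-0.000000i. P_3(cos γ) = -0.396139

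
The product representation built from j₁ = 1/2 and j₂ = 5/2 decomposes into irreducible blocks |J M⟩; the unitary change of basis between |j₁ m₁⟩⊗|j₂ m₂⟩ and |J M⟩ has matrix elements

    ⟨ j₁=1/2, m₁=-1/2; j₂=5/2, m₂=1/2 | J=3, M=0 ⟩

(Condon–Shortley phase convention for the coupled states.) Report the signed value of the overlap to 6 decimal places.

j₁+j₂−J=0  J+j₁−j₂=1  J−j₁+j₂=5  j₁+j₂+J+1=7
(j₁±m₁, j₂±m₂, J±M) = (0,1,3,2,3,3)
P² = 72
sum k=0..0:
  [0] +1/12 = 1/12
S = 1/12
C² = P²·S² = 1/2 ; C = +0.707107

+√(1/2) ≈ +0.707107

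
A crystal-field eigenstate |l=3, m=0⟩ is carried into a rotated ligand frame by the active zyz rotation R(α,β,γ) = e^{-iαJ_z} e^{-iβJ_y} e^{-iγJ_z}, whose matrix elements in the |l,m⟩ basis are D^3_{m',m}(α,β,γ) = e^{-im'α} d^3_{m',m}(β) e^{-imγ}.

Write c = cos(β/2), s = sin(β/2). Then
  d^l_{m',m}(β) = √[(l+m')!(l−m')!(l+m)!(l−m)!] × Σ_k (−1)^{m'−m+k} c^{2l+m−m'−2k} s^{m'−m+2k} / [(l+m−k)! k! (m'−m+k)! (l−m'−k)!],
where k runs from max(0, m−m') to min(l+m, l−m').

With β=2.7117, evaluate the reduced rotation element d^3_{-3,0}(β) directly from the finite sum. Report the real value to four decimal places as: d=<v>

d^3_{-3,0}(β=2.7117) via the finite sum:
c=cos(2.711700/2)=0.213295, s=sin(2.711700/2)=0.976988; N=√[1·720·6·6]=160.996894
Admissible k: 3..3 (factorial args all ≥0)
  k=3: (−1)^0·160.9969/(36)·0.2133^3·0.9770^3 = +0.040469
d^3_{-3,0}(2.7117) = +0.040469

d=0.0405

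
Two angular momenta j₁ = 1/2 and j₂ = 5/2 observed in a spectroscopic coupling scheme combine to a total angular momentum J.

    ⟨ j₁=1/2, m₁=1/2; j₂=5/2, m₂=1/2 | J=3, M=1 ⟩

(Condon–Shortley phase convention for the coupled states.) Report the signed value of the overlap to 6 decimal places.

+0.816497

j₁+j₂−J=0  J+j₁−j₂=1  J−j₁+j₂=5  j₁+j₂+J+1=7
(j₁±m₁, j₂±m₂, J±M) = (1,0,3,2,4,2)
P² = 96
sum k=0..0:
  [0] +1/12 = 1/12
S = 1/12
C² = P²·S² = 2/3 ; C = +0.816497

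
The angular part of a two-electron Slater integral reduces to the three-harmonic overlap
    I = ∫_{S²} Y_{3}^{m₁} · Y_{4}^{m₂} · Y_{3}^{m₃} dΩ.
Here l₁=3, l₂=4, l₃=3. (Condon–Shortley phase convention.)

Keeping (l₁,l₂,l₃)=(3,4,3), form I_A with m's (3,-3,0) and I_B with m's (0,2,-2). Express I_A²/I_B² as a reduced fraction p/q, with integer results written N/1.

Shared (l₁,l₂,l₃)=(3,4,3): N and (l;000)² cancel in I_A²/I_B².
A: Δ = 4!·2!·4!/11! = 1/34650; Racah Σ t=0..0: t=0:+1/288 = 1/288; ⇒ 3j(3 4 3; 3 -3 0)² = 1/22, sgn -1
B: Δ = 4!·2!·4!/11! = 1/34650; Racah Σ t=2..3: t=2:+1/96 t=3:−1/72 = -1/288; ⇒ 3j(3 4 3; 0 2 -2)² = 1/462, sgn +1
I_A²/I_B² = (1/22)/(1/462) = 21/1

21/1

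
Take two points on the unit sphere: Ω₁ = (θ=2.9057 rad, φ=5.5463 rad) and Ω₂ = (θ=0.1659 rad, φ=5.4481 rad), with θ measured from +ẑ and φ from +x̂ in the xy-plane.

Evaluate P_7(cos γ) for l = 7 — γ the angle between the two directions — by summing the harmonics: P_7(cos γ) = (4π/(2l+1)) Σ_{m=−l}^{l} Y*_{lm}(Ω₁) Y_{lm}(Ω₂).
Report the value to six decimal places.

Summing Y*_{l m}(θ₁,φ₁)·Y_{l m}(θ₂,φ₂) over m ∈ [−7, 7]; prefactor 4π/(2·7+1) = 0.837758:
  [-7]  conj(Y_{7,-7})(Ω₁) = (0.000008, 0.000017) ; Y_{7,-7}(Ω₂) = (0.000002, -0.000001) ; Δ = (0.000000, 0.000000)
  [-6]  conj(Y_{7,-6})(Ω₁) = (0.000085, -0.000284) ; Y_{7,-6}(Ω₂) = (0.000011, -0.000036) ; Δ = (-0.000000, -0.000000)
  [-5]  conj(Y_{7,-5})(Ω₁) = (-0.002473, 0.001492) ; Y_{7,-5}(Ω₂) = (-0.000268, -0.000451) ; Δ = (0.000001, 0.000001)
  [-4]  conj(Y_{7,-4})(Ω₁) = (0.019405, 0.003814) ; Y_{7,-4}(Ω₂) = (-0.005090, -0.001025) ; Δ = (-0.000095, -0.000039)
  [-3]  conj(Y_{7,-3})(Ω₁) = (-0.057687, -0.077502) ; Y_{7,-3}(Ω₂) = (-0.029697, 0.021942) ; Δ = (0.003414, 0.001036)
  [-2]  conj(Y_{7,-2})(Ω₁) = (-0.031243, 0.320993) ; Y_{7,-2}(Ω₂) = (-0.018081, 0.181346) ; Δ = (-0.057646, -0.011469)
  [-1]  conj(Y_{7,-1})(Ω₁) = (0.472022, -0.428310) ; Y_{7,-1}(Ω₂) = (0.373767, 0.412885) ; Δ = (0.353269, 0.034803)
  [+0]  conj(Y_{7,0})(Ω₁) = (-0.391996, -0.000000) ; Y_{7,0}(Ω₂) = (0.710002, 0.000000) ; Δ = (-0.278318, -0.000000)
  [+1]  conj(Y_{7,1})(Ω₁) = (-0.472022, -0.428310) ; Y_{7,1}(Ω₂) = (-0.373767, 0.412885) ; Δ = (0.353269, -0.034803)
  [+2]  conj(Y_{7,2})(Ω₁) = (-0.031243, -0.320993) ; Y_{7,2}(Ω₂) = (-0.018081, -0.181346) ; Δ = (-0.057646, 0.011469)
  [+3]  conj(Y_{7,3})(Ω₁) = (0.057687, -0.077502) ; Y_{7,3}(Ω₂) = (0.029697, 0.021942) ; Δ = (0.003414, -0.001036)
  [+4]  conj(Y_{7,4})(Ω₁) = (0.019405, -0.003814) ; Y_{7,4}(Ω₂) = (-0.005090, 0.001025) ; Δ = (-0.000095, 0.000039)
  [+5]  conj(Y_{7,5})(Ω₁) = (0.002473, 0.001492) ; Y_{7,5}(Ω₂) = (0.000268, -0.000451) ; Δ = (0.000001, -0.000001)
  [+6]  conj(Y_{7,6})(Ω₁) = (0.000085, 0.000284) ; Y_{7,6}(Ω₂) = (0.000011, 0.000036) ; Δ = (-0.000000, 0.000000)
  [+7]  conj(Y_{7,7})(Ω₁) = (-0.000008, 0.000017) ; Y_{7,7}(Ω₂) = (-0.000002, -0.000001) ; Δ = (0.000000, -0.000000)
Accumulated sum (0.319569, -0.000000); after 4π/(2l+1) scaling, (0.267722, -0.000000) ⇒ P_7 = 0.267722

0.267722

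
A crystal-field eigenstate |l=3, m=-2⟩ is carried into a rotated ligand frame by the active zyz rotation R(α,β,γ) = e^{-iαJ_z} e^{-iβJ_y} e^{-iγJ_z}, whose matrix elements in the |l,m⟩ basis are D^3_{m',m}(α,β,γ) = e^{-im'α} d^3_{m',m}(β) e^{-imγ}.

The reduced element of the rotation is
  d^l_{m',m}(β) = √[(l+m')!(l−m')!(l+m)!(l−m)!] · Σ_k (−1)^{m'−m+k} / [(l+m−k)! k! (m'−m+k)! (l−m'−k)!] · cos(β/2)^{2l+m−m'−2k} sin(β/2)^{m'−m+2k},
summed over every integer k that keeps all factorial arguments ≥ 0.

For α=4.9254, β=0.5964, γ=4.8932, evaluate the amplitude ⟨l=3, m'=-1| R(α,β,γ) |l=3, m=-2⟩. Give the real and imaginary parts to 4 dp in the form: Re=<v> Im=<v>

Re=0.3268 Im=-0.5047

Split into d^3_{-1,-2}(β=0.5964) × two z-phases.
Half-angle: c=0.955867, s=0.293800. N=√(2·24·1·120)=75.894664
The bounds max(0,m−m')=0 and min(l+m,l−m')=1 give 2 terms
  k=0: (−1)^1·75.8947/(24)·0.9559^5·0.2938^1 = -0.741377
  k=1: (−1)^2·75.8947/(12)·0.9559^3·0.2938^3 = +0.140081
d^3_{-1,-2}(0.5964) = -0.741377 +0.140081 = -0.601296
Attach z-rotation phases: D = e^{-i(-1)(4.9254)}·(-0.601296)·e^{-i(-2)(4.8932)} = +0.326821-0.504723i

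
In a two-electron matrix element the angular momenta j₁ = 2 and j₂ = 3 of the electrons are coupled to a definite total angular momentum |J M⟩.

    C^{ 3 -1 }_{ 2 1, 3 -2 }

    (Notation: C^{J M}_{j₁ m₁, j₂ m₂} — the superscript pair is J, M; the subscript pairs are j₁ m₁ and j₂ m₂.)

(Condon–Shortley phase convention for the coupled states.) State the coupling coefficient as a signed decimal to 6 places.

j₁+j₂−J=2  J+j₁−j₂=2  J−j₁+j₂=4  j₁+j₂+J+1=9
(j₁±m₁, j₂±m₂, J±M) = (3,1,1,5,2,4)
P² = 64
sum k=0..1:
  [0] +1/12 = 1/12
  [1] −1/48 = -1/48
S = 1/16
C² = P²·S² = 1/4 ; C = +0.500000

+0.500000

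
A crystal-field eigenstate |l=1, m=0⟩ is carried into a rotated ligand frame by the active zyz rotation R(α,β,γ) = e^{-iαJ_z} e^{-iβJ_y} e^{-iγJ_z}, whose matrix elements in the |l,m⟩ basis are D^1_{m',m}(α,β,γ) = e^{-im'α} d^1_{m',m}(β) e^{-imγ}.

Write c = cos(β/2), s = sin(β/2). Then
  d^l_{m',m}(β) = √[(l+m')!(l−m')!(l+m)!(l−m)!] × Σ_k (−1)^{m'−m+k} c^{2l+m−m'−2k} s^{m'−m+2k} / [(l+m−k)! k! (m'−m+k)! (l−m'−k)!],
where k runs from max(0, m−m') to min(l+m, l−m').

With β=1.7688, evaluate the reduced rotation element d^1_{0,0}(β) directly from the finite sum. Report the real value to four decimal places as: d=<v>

d=-0.1967

d^1_{0,0}(β=1.7688) via the finite sum:
With c≡cos(β/2)=0.633754 and s≡sin(β/2)=0.773535, N=[1·1·1·1]^{1/2}=1.000000
k∈{0,1} keeps every argument non-negative
  k=0: (−1)^0·1.0000/(1)·0.6338^2·0.7735^0 = +0.401644
  k=1: (−1)^1·1.0000/(1)·0.6338^0·0.7735^2 = -0.598356
d^1_{0,0}(1.7688) = +0.401644 -0.598356 = -0.196712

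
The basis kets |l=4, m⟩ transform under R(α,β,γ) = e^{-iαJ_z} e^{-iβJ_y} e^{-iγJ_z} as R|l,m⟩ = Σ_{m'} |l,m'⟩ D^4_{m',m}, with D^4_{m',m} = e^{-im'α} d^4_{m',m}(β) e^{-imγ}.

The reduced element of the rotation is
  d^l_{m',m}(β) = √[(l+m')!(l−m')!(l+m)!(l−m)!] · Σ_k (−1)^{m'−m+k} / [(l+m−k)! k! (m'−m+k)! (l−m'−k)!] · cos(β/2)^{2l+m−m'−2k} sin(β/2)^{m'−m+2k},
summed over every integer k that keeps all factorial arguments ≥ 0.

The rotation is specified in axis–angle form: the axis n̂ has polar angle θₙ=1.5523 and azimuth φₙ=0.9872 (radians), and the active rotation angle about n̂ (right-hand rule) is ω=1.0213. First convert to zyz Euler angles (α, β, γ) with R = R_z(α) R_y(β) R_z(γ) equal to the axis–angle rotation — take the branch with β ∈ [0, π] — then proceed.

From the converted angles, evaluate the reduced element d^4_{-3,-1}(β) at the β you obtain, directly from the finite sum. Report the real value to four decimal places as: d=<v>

Axis–angle → zyz. n̂ = (sinθₙcosφₙ, sinθₙsinφₙ, cosθₙ) = (+0.550934, +0.834344, +0.018495), ω = 1.0213.
R = I cosω + sinω [n̂]ₓ + (1−cosω) n̂n̂ᵀ gives
  R = [+0.667266, +0.203831, +0.716386; +0.235376, +0.854828, -0.462458; -0.706650, +0.477202, +0.522421]
β = atan2(√(R₁₃²+R₂₃²), R₃₃) = 1.021108; α = atan2(R₂₃, R₁₃) mod 2π = 5.709950; γ = atan2(R₃₂, −R₃₁) mod 2π = 0.593957
d^4_{-3,-1}(β=1.0211) via the finite sum:
With c≡cos(β/2)=0.872474 and s≡sin(β/2)=0.488661, N=[1·5040·6·120]^{1/2}=1904.940944
k∈{2,3} keeps every argument non-negative
  k=2: (−1)^0·1904.9409/(240)·0.8725^6·0.4887^2 = +0.835988
  k=3: (−1)^1·1904.9409/(144)·0.8725^4·0.4887^4 = -0.437078
d^4_{-3,-1}(1.0211) = +0.835988 -0.437078 = +0.398910

d=0.3989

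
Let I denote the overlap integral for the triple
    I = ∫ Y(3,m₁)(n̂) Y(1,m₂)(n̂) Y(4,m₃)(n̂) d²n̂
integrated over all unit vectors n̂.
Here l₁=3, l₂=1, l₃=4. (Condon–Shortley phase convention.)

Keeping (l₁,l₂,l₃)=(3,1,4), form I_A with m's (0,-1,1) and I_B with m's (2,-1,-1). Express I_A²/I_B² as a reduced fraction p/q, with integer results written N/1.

Same 3,1,4: normalisation and zero-m 3j drop out of the ratio.
A: Δ: 0! 6! 2! / 9! → 1/252; sum: t=0:+1/72 = 1/72; 3j²(3 1 4; 0 -1 1) = Δ·Π!·Σ² = 5/126  (sign -1)
B: Δ: 0! 6! 2! / 9! → 1/252; sum: t=0:+1/240 = 1/240; 3j²(3 1 4; 2 -1 -1) = Δ·Π!·Σ² = 1/84  (sign -1)
I_A²/I_B² = (5/126)/(1/84) = 10/3

10/3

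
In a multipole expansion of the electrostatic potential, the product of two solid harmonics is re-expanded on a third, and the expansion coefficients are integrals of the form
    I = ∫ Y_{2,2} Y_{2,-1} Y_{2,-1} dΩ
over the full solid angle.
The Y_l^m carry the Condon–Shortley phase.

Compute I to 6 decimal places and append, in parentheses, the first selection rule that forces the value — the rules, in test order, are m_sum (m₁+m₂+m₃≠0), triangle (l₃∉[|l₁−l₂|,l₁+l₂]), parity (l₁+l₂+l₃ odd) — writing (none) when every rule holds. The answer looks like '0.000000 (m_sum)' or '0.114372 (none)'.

0.220728 (none)

Rules hold: Σm=0, L=6 even, 0≤2≤4.
N = 5·5·5 = 125
Δ = 2!·2!·2!/7! = 1/630
Racah Σ t=0..2: t=0:+1/8 t=1:−1/1 t=2:+1/8 = -3/4
⇒ 3j(2 2 2; 0 0 0)² = 2/35, sgn -1
Racah Σ t=0..0: t=0:+1/4 = 1/4
⇒ 3j(2 2 2; 2 -1 -1)² = 3/35, sgn -1
4πI² = N·(3j₀)²·(3jₘ)² = 30/49
I = +1·√(0.612245/4π) = 0.22072812
No selection rule forces the value: the integral is nonzero (none).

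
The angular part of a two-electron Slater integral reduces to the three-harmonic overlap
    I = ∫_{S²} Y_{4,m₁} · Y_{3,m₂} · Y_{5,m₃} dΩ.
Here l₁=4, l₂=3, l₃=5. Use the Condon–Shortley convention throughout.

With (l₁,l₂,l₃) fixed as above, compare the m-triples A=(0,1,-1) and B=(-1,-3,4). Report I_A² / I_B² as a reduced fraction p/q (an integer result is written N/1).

121/567

l's match ⇒ only the (l;m) 3-j factors differ between A and B.
A: triangle coeff Δ(4,3,5) = 1/180180; Σ_t [0,2]: t=0:+1/2304 t=1:−1/216 t=2:+1/384 = -11/6912; (3j)²=11/1638 [(4 3 5; 0 1 -1)], sign=-1
B: triangle coeff Δ(4,3,5) = 1/180180; Σ_t [0,0]: t=0:+1/5760 = 1/5760; (3j)²=9/286 [(4 3 5; -1 -3 4)], sign=-1
I_A²/I_B² = (11/1638)/(9/286) = 121/567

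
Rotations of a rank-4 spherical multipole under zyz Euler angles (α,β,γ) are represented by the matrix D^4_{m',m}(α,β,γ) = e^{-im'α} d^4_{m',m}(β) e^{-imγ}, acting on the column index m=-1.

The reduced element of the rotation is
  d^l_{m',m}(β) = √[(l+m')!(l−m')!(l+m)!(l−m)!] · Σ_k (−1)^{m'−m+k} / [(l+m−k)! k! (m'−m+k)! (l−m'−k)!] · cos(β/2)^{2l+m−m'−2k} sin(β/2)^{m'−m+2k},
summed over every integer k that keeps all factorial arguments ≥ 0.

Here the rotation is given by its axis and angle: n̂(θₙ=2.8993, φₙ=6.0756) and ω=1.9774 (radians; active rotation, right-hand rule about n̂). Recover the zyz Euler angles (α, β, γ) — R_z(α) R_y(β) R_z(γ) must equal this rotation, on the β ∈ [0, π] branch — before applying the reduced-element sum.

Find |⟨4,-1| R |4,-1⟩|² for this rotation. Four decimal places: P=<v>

P=0.1296

Axis–angle → zyz. n̂ = (sinθₙcosφₙ, sinθₙsinφₙ, cosθₙ) = (+0.234778, -0.049449, -0.970790), ω = 1.9774.
R = I cosω + sinω [n̂]ₓ + (1−cosω) n̂n̂ᵀ gives
  R = [-0.318572, +0.875440, -0.363478; -0.907842, -0.392080, -0.148647; -0.272644, +0.282626, +0.919667]
β = atan2(√(R₁₃²+R₂₃²), R₃₃) = 0.403564; α = atan2(R₂₃, R₁₃) mod 2π = 3.529796; γ = atan2(R₃₂, −R₃₁) mod 2π = 0.803374
Split into d^4_{-1,-1}(β=0.4036) × two z-phases.
Half-angle: c=0.979711, s=0.200416. N=√(6·120·6·120)=720.000000
k: max(0,(-1)−(-1))=0 … min(4+(-1),4−(-1))=3
  k=0: (−1)^0·720.0000/(720)·0.9797^8·0.2004^0 = +0.848758
  k=1: (−1)^1·720.0000/(48)·0.9797^6·0.2004^2 = -0.532773
  k=2: (−1)^2·720.0000/(24)·0.9797^4·0.2004^4 = +0.044590
  k=3: (−1)^3·720.0000/(72)·0.9797^2·0.2004^6 = -0.000622
d^4_{-1,-1}(0.4036) = +0.848758 -0.532773 +0.044590 -0.000622 = +0.359953
|D^4_{-1,-1}|² = |d^4_{-1,-1}(β)|² = (+0.359953)² = 0.129567 (the z-rotation phases have unit modulus)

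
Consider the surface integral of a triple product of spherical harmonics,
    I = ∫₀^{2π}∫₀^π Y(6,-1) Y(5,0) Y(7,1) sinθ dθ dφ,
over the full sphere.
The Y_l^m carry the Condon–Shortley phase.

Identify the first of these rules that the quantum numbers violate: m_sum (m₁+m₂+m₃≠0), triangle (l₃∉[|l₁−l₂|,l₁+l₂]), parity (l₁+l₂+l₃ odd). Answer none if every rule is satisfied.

none

azimuthal sum: -1 + 0 + 1 = 0  ✓
1 ≤ 7 ≤ 11 (triangle on l)  ✓
L = 6 + 5 + 7 = 18 (even)  ✓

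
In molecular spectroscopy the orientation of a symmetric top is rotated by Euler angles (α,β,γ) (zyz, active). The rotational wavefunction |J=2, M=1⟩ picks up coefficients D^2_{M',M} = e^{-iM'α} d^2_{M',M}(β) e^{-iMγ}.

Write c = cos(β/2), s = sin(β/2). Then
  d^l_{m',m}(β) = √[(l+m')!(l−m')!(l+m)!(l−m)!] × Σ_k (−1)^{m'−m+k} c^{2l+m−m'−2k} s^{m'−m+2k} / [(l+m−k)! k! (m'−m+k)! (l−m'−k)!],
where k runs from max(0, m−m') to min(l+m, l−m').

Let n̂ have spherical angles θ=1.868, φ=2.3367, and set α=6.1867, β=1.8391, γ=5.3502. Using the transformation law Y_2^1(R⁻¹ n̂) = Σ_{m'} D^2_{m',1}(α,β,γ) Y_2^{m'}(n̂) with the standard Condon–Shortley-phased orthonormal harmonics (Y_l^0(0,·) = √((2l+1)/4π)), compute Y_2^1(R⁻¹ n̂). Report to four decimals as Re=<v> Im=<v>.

Re=-0.1044 Im=0.3616

Need the full column D^2_{m',1} for m'=−2..2 at α=6.1867, β=1.8391, γ=5.3502.
cos(β/2)=0.606178, sin(β/2)=0.795329
d^2_{-2,1}: single k=3 term ⇒ +0.609917;  D = +0.450398+0.411266i
d^2_{-1,1}: k∈[2..3] ⇒ +0.697293 -0.400117 = +0.297176;  D = +0.199127+0.220594i
d^2_{0,1}: k∈[1..2] ⇒ +0.433933 -0.746992 = -0.313059;  D = -0.186407-0.251512i
d^2_{1,1}: k∈[0..1] ⇒ +0.135021 -0.697293 = -0.562272;  D = -0.289723-0.481882i
d^2_{2,1}: single k=0 term ⇒ -0.354305;  D = -0.152462-0.319824i
Y_2^{m'}(θ=1.868,φ=2.3367) and Σ D·Y over m':
  (+0.4504+0.4113i)·(-0.0138+0.3529i)  (+0.1991+0.2206i)·(+0.1500+0.1559i)  (-0.1864-0.2515i)·(-0.2342+0.0000i)  (-0.2897-0.4819i)·(-0.1500+0.1559i)  (-0.1525-0.3198i)·(-0.0138-0.3529i)
Y_2^1(R⁻¹ n̂) = -0.104380+0.361606i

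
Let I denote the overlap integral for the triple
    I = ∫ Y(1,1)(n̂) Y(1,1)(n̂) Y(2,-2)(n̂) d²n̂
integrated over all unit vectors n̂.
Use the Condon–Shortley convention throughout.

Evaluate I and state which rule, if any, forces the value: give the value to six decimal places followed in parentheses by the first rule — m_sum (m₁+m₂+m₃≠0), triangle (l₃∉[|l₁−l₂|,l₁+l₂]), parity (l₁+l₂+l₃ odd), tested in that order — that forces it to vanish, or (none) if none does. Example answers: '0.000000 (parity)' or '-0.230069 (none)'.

Checks pass: Σm=0; 4 even; l₃=2∈[0,2].
(2·1+1)(2·1+1)(2·2+1) = 45
Δ: 0! 2! 2! / 5! → 1/30
sum: t=0:+1/1 = 1/1
3j²(1 1 2; 0 0 0) = Δ·Π!·Σ² = 2/15  (sign +1)
sum: t=0:+1/4 = 1/4
3j²(1 1 2; 1 1 -2) = Δ·Π!·Σ² = 1/5  (sign +1)
combine: 4πI² = 45·2/15·1/5 = 6/5
take √, sign +1: I = 0.30901936
No selection rule forces the value: the integral is nonzero (none).

0.309019 (none)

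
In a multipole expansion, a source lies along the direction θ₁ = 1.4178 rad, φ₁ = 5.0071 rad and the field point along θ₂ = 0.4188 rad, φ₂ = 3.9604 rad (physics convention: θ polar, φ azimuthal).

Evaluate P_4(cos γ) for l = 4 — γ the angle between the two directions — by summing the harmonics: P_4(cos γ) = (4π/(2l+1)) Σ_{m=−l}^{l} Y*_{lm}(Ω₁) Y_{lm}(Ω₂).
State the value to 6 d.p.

-0.000705

Addition theorem: P_4(cos γ) = (4π/9) Σ_m Y*_{lm}(Ω₁) Y_{lm}(Ω₂), m = −4…4:
  [-4]  conj(Y_{4,-4})(Ω₁) = (0.161283, 0.390196) ; Y_{4,-4}(Ω₂) = (-0.011995, 0.001613) ; Δ = (-0.002564, -0.004420)
  [-3]  conj(Y_{4,-3})(Ω₁) = (-0.142414, 0.116742) ; Y_{4,-3}(Ω₂) = (0.059547, 0.048665) ; Δ = (-0.014162, 0.000021)
  [-2]  conj(Y_{4,-2})(Ω₁) = (0.227458, 0.152106) ; Y_{4,-2}(Ω₂) = (-0.017887, -0.267292) ; Δ = (0.036588, -0.063518)
  [-1]  conj(Y_{4,-1})(Ω₁) = (-0.058727, 0.193467) ; Y_{4,-1}(Ω₂) = (-0.341258, 0.364858) ; Δ = (-0.050547, -0.087449)
  [+0]  conj(Y_{4,0})(Ω₁) = (0.245645, -0.000000) ; Y_{4,0}(Ω₂) = (0.247769, 0.000000) ; Δ = (0.060863, 0.000000)
  [+1]  conj(Y_{4,1})(Ω₁) = (0.058727, 0.193467) ; Y_{4,1}(Ω₂) = (0.341258, 0.364858) ; Δ = (-0.050547, 0.087449)
  [+2]  conj(Y_{4,2})(Ω₁) = (0.227458, -0.152106) ; Y_{4,2}(Ω₂) = (-0.017887, 0.267292) ; Δ = (0.036588, 0.063518)
  [+3]  conj(Y_{4,3})(Ω₁) = (0.142414, 0.116742) ; Y_{4,3}(Ω₂) = (-0.059547, 0.048665) ; Δ = (-0.014162, -0.000021)
  [+4]  conj(Y_{4,4})(Ω₁) = (0.161283, -0.390196) ; Y_{4,4}(Ω₂) = (-0.011995, -0.001613) ; Δ = (-0.002564, 0.004420)
Σ over m = (-0.000505, -0.000000); ×(4π/9) → (-0.000705, -0.000000). Real part: -0.000705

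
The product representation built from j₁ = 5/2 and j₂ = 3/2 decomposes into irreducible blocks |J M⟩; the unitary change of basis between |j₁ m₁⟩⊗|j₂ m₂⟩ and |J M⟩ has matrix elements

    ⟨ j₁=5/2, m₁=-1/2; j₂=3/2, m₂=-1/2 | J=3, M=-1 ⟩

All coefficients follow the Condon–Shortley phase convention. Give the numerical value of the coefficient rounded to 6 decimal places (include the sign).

+√(1/60) ≈ +0.129099

j₁+j₂−J=1  J+j₁−j₂=4  J−j₁+j₂=2  j₁+j₂+J+1=8
(j₁±m₁, j₂±m₂, J±M) = (2,3,1,2,2,4)
P² = 48/5
sum k=0..1:
  [0] +1/6 = 1/6
  [1] −1/8 = -1/8
S = 1/24
C² = P²·S² = 1/60 ; C = +0.129099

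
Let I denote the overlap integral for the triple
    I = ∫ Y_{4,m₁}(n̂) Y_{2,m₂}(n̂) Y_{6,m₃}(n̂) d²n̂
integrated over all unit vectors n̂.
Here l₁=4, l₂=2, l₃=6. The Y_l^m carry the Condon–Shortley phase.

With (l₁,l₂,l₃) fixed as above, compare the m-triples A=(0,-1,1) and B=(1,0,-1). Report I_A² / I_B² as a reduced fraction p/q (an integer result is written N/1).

Same 4,2,6: normalisation and zero-m 3j drop out of the ratio.
A: Δ: 0! 8! 4! / 13! → 1/6435; sum: t=0:+1/3456 = 1/3456; 3j²(4 2 6; 0 -1 1) = Δ·Π!·Σ² = 35/1287  (sign -1)
B: Δ: 0! 8! 4! / 13! → 1/6435; sum: t=0:+1/2880 = 1/2880; 3j²(4 2 6; 1 0 -1) = Δ·Π!·Σ² = 14/429  (sign -1)
I_A²/I_B² = (35/1287)/(14/429) = 5/6

5/6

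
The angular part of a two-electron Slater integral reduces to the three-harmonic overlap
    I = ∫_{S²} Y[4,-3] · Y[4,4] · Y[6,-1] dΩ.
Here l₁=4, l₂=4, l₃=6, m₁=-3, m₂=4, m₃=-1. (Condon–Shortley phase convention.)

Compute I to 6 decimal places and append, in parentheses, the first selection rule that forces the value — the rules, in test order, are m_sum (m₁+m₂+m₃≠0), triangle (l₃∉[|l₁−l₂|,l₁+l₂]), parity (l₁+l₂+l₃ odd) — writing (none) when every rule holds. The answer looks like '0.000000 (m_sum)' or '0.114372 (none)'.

Rules hold: Σm=0, L=14 even, 0≤6≤8.
N = 9·9·13 = 1053
Δ = 2!·6!·6!/15! = 1/1261260
Racah Σ t=0..2: t=0:+1/4608 t=1:−1/1296 t=2:+1/4608 = -7/20736
⇒ 3j(4 4 6; 0 0 0)² = 20/1287, sgn -1
Racah Σ t=2..2: t=2:+1/172800 = 1/172800
⇒ 3j(4 4 6; -3 4 -1)² = 7/2145, sgn -1
4πI² = N·(3j₀)²·(3jₘ)² = 84/1573
I = +1·√(0.0534011/4π) = 0.06518840
No selection rule forces the value: the integral is nonzero (none).

0.065188 (none)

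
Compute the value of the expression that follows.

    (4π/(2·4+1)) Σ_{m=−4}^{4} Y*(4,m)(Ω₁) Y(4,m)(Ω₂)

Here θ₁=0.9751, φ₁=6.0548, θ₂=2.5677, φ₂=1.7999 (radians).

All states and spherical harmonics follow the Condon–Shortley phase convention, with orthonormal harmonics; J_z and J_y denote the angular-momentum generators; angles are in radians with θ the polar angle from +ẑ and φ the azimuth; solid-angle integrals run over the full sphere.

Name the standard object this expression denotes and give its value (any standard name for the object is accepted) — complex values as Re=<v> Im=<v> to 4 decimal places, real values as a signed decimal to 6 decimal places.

This sum is the spherical-harmonic addition theorem: it equals the Legendre polynomial P_l(cos γ) of the angle γ between the two directions.
Addition theorem: P_4(cos γ) = (4π/9) Σ_m Y*_{lm}(Ω₁) Y_{lm}(Ω₂), m = −4…4:
  term(m=-4) = -0.002047-0.007721i   from Y*(Ω₁)=+0.126929-0.164477i, Y(Ω₂)=+0.023400-0.030503i
  term(m=-3) = -0.065685-0.013201i   from Y*(Ω₁)=+0.308425-0.252053i, Y(Ω₂)=-0.106719-0.130014i
  term(m=-2) = -0.065308+0.084879i   from Y*(Ω₁)=+0.247618-0.121688i, Y(Ω₂)=-0.348124+0.171701i
  term(m=-1) = -0.032284-0.065574i   from Y*(Ω₁)=-0.170418+0.039612i, Y(Ω₂)=+0.094873+0.406836i
  term(m=+0) = +0.024948+0.000000i   from Y*(Ω₁)=-0.314783-0.000000i, Y(Ω₂)=-0.079255+0.000000i
  term(m=+1) = -0.032284+0.065574i   from Y*(Ω₁)=+0.170418+0.039612i, Y(Ω₂)=-0.094873+0.406836i
  term(m=+2) = -0.065308-0.084879i   from Y*(Ω₁)=+0.247618+0.121688i, Y(Ω₂)=-0.348124-0.171701i
  term(m=+3) = -0.065685+0.013201i   from Y*(Ω₁)=-0.308425-0.252053i, Y(Ω₂)=+0.106719-0.130014i
  term(m=+4) = -0.002047+0.007721i   from Y*(Ω₁)=+0.126929+0.164477i, Y(Ω₂)=+0.023400+0.030503i
Total Σ_m = -0.305699+0.000000i. Multiply by 1.396263: -0.426836+0.000000i. P_4(cos γ) = -0.426836

Legendre polynomial (addition theorem), -0.426836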